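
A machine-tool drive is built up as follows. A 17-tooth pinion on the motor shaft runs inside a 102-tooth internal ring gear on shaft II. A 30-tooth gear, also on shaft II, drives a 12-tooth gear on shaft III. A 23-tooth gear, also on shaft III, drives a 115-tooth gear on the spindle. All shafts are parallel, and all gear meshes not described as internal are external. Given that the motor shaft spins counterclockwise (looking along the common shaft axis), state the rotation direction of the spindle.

the motor shaft → shaft II: internal mesh, same direction → CCW.
shaft II → shaft III: external mesh, 1 reversal → CW.
shaft III → the spindle: external mesh, 1 reversal → CCW.
2 reversals in total — an even number — so the spindle turns the same way as the motor shaft.

counterclockwise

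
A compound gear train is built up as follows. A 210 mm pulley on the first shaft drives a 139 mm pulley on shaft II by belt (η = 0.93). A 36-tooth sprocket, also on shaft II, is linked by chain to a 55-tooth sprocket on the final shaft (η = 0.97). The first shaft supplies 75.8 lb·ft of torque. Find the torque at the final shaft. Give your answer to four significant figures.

Belt: ratio = 139/210 = 0.6619; torque at shaft II = 75.8 × 0.6619 × 0.93 = 46.66 lb·ft.
Chain: ratio = 55/36 = 1.5278; torque at the final shaft = 46.66 × 1.5278 × 0.97 = 69.148 lb·ft.

69.15 lb·ft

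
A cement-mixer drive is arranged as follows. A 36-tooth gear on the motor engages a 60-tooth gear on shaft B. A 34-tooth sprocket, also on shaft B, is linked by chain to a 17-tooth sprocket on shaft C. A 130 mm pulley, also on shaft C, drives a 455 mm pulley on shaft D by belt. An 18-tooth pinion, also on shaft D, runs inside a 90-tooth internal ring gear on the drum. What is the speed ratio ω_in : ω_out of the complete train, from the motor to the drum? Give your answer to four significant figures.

14.58

Each stage contributes driven/driver: gear mesh 60/36 = 1.6667, chain 17/34 = 0.5, belt 455/130 = 3.5, internal gear 90/18 = 5.
Overall: 1.6667 × 0.5 × 3.5 × 5 = 14.583.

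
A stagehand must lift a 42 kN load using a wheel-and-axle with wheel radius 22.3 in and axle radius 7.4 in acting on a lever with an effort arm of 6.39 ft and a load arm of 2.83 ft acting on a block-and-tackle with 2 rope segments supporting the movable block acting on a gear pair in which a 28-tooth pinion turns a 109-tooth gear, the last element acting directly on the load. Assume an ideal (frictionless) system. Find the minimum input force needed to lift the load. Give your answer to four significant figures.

Wheel-and-axle MA = R/r = 22.3/7.4 = 3.0135.
Lever MA = effort arm / load arm = 6.39/2.83 = 2.258.
Block-and-tackle MA = number of supporting rope parts = 2.
Gear pair MA = 109/28 = 3.8929.
Combined ideal MA = 3.0135 × 2.258 × 2 × 3.8929 = 52.977.
Effort = load / MA = 42 / 52.977 = 0.7928 kN.

0.7928 kN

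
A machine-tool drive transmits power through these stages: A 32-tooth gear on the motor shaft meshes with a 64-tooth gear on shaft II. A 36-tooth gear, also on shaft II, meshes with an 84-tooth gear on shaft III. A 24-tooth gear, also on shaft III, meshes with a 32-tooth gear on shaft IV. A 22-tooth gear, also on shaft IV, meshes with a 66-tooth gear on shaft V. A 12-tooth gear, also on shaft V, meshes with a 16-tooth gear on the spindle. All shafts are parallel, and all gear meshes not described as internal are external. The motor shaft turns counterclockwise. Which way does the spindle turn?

the motor shaft → shaft II: external mesh, 1 reversal → CW.
shaft II → shaft III: external mesh, 1 reversal → CCW.
shaft III → shaft IV: external mesh, 1 reversal → CW.
shaft IV → shaft V: external mesh, 1 reversal → CCW.
shaft V → the spindle: external mesh, 1 reversal → CW.
5 reversals in total — an odd number — so the spindle turns opposite to the motor shaft.

clockwise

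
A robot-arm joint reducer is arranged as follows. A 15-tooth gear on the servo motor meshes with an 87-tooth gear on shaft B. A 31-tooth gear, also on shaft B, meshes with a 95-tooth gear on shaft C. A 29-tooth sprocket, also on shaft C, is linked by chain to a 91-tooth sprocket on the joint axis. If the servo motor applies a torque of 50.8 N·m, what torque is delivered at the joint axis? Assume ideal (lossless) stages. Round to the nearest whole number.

2833 N·m

After the gear mesh (87/15): 50.8 × 5.8 = 294.64 N·m
After the gear mesh (95/31): 294.64 × 3.0645 = 902.93 N·m
After the chain (91/29): 902.93 × 3.1379 = 2833.3 N·m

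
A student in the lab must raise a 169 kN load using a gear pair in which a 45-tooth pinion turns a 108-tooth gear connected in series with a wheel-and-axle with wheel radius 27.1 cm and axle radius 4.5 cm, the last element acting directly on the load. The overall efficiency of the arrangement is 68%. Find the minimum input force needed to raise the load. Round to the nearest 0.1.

17.2 kN

Gear pair MA = 108/45 = 2.4.
Wheel-and-axle MA = R/r = 27.1/4.5 = 6.0222.
Combined ideal MA = 2.4 × 6.0222 = 14.453.
Actual MA = 14.453 × 0.68 = 9.8283.
Effort = load / actual MA = 169 / 9.8283 = 17.195 kN.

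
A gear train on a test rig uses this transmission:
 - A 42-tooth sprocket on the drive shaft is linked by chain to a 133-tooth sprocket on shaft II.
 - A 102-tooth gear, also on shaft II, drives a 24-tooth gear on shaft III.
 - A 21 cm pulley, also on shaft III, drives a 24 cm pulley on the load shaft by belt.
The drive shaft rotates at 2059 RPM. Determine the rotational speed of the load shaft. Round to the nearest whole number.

chain 133/42 = 3.1667 → 2059/3.1667 = 650.21 RPM
gear mesh 24/102 = 0.23529 → 650.21/0.23529 = 2763.4 RPM
belt 24/21 = 1.1429 → 2763.4/1.1429 = 2418 RPM

2418 RPM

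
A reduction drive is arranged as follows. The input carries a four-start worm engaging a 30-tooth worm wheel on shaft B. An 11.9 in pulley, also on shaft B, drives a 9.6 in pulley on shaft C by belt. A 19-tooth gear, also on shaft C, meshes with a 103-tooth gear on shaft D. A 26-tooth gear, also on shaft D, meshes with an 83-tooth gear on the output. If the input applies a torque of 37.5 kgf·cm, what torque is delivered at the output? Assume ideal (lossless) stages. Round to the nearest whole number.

worm 30/4 = 7.5 → τ = 37.5·7.5 = 281.25 kgf·cm
belt 9.6/11.9 = 0.80672 → τ = 281.25·0.80672 = 226.89 kgf·cm
gear mesh 103/19 = 5.4211 → τ = 226.89·5.4211 = 1230 kgf·cm
gear mesh 83/26 = 3.1923 → τ = 1230·3.1923 = 3926.5 kgf·cm

3926 kgf·cm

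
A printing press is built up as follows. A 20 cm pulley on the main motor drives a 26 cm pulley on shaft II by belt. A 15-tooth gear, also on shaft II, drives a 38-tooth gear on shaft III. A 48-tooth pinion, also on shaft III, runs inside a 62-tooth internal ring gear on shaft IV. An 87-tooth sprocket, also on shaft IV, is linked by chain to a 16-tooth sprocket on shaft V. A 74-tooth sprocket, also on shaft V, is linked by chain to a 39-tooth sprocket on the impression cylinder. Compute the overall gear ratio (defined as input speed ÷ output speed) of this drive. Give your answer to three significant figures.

0.412

Each stage contributes driven/driver: belt 26/20 = 1.3, gear mesh 38/15 = 2.5333, internal gear 62/48 = 1.2917, chain 16/87 = 0.18391, chain 39/74 = 0.52703.
Overall: 1.3 × 2.5333 × 1.2917 × 0.18391 × 0.52703 = 0.41231.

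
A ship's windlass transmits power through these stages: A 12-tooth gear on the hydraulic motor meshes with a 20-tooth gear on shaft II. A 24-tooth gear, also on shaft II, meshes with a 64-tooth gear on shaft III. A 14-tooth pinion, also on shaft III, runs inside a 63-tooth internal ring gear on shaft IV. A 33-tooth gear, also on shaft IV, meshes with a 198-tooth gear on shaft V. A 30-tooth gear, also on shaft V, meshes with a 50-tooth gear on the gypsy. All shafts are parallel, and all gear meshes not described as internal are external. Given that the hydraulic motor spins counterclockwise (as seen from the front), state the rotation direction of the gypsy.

the hydraulic motor → shaft II: external mesh, 1 reversal → CW.
shaft II → shaft III: external mesh, 1 reversal → CCW.
shaft III → shaft IV: internal mesh, same direction → CCW.
shaft IV → shaft V: external mesh, 1 reversal → CW.
shaft V → the gypsy: external mesh, 1 reversal → CCW.
4 reversals in total — an even number — so the gypsy turns the same way as the hydraulic motor.

counterclockwise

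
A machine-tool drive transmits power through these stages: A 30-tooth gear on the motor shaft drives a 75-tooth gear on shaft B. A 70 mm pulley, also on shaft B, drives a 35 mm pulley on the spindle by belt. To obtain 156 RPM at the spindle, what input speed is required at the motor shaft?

195 RPM

Overall ratio R = 2.5 × 0.5 = 1.25.
Required input speed = output speed × R = 156 × 1.25 = 195 RPM.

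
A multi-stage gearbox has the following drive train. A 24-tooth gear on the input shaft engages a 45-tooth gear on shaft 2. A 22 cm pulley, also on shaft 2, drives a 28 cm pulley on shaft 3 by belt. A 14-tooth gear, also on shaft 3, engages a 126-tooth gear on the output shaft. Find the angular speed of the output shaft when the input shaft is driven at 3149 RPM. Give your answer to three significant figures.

147 RPM

the input shaft → shaft 2 (gear mesh, 45/24): 3149 ÷ 1.875 = 1679.5 RPM
shaft 2 → shaft 3 (belt, 28/22): 1679.5 ÷ 1.2727 = 1319.6 RPM
shaft 3 → the output shaft (gear mesh, 126/14): 1319.6 ÷ 9 = 146.62 RPM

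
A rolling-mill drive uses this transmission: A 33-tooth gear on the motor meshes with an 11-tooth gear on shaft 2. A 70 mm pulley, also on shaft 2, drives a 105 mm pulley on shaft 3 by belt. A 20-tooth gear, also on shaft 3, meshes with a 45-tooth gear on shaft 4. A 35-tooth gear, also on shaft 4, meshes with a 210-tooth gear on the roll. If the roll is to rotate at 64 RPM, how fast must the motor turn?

Overall ratio R = 0.33333 × 1.5 × 2.25 × 6 = 6.75.
Required input speed = output speed × R = 64 × 6.75 = 432 RPM.

432 RPM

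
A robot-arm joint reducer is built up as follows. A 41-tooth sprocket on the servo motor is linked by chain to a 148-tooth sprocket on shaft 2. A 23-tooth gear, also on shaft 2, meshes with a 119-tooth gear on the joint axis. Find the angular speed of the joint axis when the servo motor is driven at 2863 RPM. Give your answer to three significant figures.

153 RPM

the servo motor → shaft 2 (chain, 148/41): 2863 ÷ 3.6098 = 793.13 RPM
shaft 2 → the joint axis (gear mesh, 119/23): 793.13 ÷ 5.1739 = 153.29 RPM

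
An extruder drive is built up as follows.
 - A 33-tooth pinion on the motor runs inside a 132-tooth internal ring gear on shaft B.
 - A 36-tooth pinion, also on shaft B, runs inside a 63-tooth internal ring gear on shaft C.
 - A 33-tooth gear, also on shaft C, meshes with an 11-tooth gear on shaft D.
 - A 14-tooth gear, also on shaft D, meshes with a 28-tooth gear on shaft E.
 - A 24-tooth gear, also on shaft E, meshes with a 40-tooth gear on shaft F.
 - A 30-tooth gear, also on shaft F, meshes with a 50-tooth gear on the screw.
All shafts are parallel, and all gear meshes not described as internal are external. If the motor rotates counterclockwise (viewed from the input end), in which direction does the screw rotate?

counterclockwise

the motor → shaft B: internal mesh, same direction → CCW.
shaft B → shaft C: internal mesh, same direction → CCW.
shaft C → shaft D: external mesh, 1 reversal → CW.
shaft D → shaft E: external mesh, 1 reversal → CCW.
shaft E → shaft F: external mesh, 1 reversal → CW.
shaft F → the screw: external mesh, 1 reversal → CCW.
4 reversals in total — an even number — so the screw turns the same way as the motor.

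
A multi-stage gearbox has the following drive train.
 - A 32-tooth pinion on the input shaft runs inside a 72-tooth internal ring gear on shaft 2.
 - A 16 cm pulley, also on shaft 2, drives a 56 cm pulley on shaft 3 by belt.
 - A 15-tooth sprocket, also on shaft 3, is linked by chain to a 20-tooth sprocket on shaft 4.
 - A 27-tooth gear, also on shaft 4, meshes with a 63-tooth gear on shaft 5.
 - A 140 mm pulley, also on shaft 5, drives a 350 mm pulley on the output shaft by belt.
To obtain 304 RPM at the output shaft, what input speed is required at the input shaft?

Overall ratio R = 2.25 × 3.5 × 1.3333 × 2.3333 × 2.5 = 61.25.
Required input speed = output speed × R = 304 × 61.25 = 18620 RPM.

18620 RPM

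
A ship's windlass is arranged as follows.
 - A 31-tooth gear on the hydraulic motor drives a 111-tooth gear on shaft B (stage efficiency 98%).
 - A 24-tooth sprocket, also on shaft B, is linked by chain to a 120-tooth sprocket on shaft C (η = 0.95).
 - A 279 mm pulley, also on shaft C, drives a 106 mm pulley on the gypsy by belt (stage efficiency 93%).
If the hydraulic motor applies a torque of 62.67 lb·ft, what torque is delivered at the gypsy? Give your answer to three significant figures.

gear mesh 111/31 = 3.5806 → τ = 62.67·3.5806·0.98 = 219.91 lb·ft
chain 120/24 = 5 → τ = 219.91·5·0.95 = 1044.6 lb·ft
belt 106/279 = 0.37993 → τ = 1044.6·0.37993·0.93 = 369.08 lb·ft

369 lb·ft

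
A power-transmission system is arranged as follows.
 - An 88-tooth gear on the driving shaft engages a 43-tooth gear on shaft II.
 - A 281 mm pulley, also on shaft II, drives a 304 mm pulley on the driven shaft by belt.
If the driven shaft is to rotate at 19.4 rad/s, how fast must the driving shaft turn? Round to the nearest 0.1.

Overall ratio R = 0.48864 × 1.0819 = 0.52863.
Required input speed = output speed × R = 19.4 × 0.52863 = 10.255 rad/s.

10.3 rad/s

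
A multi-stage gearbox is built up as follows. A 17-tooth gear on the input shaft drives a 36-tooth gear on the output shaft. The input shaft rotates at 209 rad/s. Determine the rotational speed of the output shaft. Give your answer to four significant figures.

the input shaft → the output shaft (gear mesh, 36/17): 209 ÷ 2.1176 = 98.694 rad/s

98.69 rad/s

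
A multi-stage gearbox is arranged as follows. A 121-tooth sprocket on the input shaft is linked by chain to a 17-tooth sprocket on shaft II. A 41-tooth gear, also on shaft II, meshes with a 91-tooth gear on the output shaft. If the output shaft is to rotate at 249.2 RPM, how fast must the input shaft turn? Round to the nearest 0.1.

77.7 RPM

Overall ratio R = 0.1405 × 2.2195 = 0.31183.
Required input speed = output speed × R = 249.2 × 0.31183 = 77.709 RPM.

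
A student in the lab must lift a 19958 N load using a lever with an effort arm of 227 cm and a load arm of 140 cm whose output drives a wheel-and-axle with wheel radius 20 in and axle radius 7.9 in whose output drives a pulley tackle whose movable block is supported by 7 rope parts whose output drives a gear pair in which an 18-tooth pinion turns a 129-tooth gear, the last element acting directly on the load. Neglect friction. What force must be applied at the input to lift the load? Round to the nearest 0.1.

Lever MA = effort arm / load arm = 227/140 = 1.6214.
Wheel-and-axle MA = R/r = 20/7.9 = 2.5316.
Block-and-tackle MA = number of supporting rope parts = 7.
Gear pair MA = 129/18 = 7.1667.
Combined ideal MA = 1.6214 × 2.5316 × 7 × 7.1667 = 205.93.
Effort = load / MA = 19958 / 205.93 = 96.917 N.

96.9 N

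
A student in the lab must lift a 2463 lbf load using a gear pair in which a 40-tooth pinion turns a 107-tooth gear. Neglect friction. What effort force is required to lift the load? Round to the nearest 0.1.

Gear pair MA = 107/40 = 2.675.
Effort = load / MA = 2463 / 2.675 = 920.75 lbf.

920.7 lbf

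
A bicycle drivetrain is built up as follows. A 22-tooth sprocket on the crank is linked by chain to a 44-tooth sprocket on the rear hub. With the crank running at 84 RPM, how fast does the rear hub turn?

chain 44/22 = 2 → 84/2 = 42 RPM

42 RPM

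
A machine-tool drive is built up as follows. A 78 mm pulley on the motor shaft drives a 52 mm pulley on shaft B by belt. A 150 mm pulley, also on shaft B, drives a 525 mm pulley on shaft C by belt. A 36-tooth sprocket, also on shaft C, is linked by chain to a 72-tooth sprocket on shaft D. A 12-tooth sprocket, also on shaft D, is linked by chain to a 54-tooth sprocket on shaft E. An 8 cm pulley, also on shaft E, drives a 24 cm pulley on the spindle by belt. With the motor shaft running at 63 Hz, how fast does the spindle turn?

1 Hz

the motor shaft → shaft B (belt, 52/78): 63 ÷ 0.66667 = 94.5 Hz
shaft B → shaft C (belt, 525/150): 94.5 ÷ 3.5 = 27 Hz
shaft C → shaft D (chain, 72/36): 27 ÷ 2 = 13.5 Hz
shaft D → shaft E (chain, 54/12): 13.5 ÷ 4.5 = 3 Hz
shaft E → the spindle (belt, 24/8): 3 ÷ 3 = 1 Hz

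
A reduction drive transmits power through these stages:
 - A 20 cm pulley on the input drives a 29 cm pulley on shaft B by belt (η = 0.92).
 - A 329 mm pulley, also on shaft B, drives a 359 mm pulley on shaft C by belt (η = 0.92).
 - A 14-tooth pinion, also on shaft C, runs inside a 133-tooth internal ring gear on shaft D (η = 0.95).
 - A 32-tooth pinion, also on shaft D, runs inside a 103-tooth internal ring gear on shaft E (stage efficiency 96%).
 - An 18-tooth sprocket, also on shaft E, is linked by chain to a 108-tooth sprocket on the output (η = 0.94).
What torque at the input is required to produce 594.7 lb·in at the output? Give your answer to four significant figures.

2.823 lb·in

Overall ratio R = 1.45 × 1.0912 × 9.5 × 3.2188 × 6 = 290.29; overall efficiency η = 0.92 × 0.92 × 0.95 × 0.96 × 0.94 = 0.7256.
Input torque = output torque / (R × η) = 594.7 / (290.29 × 0.7256) = 2.8234 lb·in.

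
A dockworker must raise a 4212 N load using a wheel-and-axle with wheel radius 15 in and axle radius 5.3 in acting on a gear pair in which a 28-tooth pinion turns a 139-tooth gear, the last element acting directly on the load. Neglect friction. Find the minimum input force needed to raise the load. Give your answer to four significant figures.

Wheel-and-axle MA = R/r = 15/5.3 = 2.8302.
Gear pair MA = 139/28 = 4.9643.
Combined ideal MA = 2.8302 × 4.9643 = 14.05.
Effort = load / MA = 4212 / 14.05 = 299.79 N.

299.8 N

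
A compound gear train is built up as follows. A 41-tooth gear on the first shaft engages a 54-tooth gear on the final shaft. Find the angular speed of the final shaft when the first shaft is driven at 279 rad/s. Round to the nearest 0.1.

gear mesh 54/41 = 1.3171 → 279/1.3171 = 211.83 rad/s

211.8 rad/s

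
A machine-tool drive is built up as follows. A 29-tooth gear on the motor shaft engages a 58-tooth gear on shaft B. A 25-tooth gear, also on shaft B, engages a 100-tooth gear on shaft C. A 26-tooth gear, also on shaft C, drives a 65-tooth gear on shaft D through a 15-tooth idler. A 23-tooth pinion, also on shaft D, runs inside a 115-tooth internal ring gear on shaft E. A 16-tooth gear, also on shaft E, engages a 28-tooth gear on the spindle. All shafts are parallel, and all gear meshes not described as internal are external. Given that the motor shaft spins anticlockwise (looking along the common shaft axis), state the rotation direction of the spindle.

clockwise

the motor shaft → shaft B: external mesh, 1 reversal → CW.
shaft B → shaft C: external mesh, 1 reversal → CCW.
shaft C → shaft D: driver → idler → driven is 2 external meshes, 2 reversals → CCW.
shaft D → shaft E: internal mesh, same direction → CCW.
shaft E → the spindle: external mesh, 1 reversal → CW.
5 reversals in total — an odd number — so the spindle turns opposite to the motor shaft.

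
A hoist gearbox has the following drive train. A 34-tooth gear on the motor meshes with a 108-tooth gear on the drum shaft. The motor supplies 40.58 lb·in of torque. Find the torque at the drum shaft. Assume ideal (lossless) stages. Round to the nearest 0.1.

128.9 lb·in

gear mesh 108/34 = 3.1765 → τ = 40.58·3.1765 = 128.9 lb·in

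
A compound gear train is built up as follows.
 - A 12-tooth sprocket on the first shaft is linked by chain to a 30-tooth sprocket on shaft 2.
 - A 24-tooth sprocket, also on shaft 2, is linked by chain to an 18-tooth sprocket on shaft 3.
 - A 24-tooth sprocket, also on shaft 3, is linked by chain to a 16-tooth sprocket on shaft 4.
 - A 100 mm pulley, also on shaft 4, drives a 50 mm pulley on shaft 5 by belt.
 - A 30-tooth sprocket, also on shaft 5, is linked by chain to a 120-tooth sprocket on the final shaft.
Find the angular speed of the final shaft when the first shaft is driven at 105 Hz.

42 Hz

chain 30/12 = 2.5 → 105/2.5 = 42 Hz
chain 18/24 = 0.75 → 42/0.75 = 56 Hz
chain 16/24 = 0.66667 → 56/0.66667 = 84 Hz
belt 50/100 = 0.5 → 84/0.5 = 168 Hz
chain 120/30 = 4 → 168/4 = 42 Hz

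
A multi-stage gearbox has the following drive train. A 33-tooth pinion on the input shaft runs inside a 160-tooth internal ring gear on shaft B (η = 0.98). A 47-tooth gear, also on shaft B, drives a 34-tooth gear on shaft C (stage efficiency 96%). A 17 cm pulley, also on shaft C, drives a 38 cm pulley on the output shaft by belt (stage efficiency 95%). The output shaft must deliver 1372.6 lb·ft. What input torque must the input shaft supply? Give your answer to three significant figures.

Overall ratio R = 4.8485 × 0.7234 × 2.2353 = 7.8401; overall efficiency η = 0.98 × 0.96 × 0.95 = 0.8938.
Input torque = output torque / (R × η) = 1372.6 / (7.8401 × 0.8938) = 195.89 lb·ft.

196 lb·ft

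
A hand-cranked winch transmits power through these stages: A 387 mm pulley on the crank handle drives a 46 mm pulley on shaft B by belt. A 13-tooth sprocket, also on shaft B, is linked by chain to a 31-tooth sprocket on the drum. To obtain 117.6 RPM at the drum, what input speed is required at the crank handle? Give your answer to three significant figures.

33.3 RPM

Overall ratio R = 0.11886 × 2.3846 = 0.28344.
Required input speed = output speed × R = 117.6 × 0.28344 = 33.333 RPM.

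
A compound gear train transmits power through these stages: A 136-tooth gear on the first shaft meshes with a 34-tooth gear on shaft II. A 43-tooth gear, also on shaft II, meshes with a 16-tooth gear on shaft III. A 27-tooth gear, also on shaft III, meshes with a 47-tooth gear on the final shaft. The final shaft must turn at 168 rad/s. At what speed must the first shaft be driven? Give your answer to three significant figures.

27.2 rad/s

Overall ratio R = 0.25 × 0.37209 × 1.7407 = 0.16193.
Required input speed = output speed × R = 168 × 0.16193 = 27.204 rad/s.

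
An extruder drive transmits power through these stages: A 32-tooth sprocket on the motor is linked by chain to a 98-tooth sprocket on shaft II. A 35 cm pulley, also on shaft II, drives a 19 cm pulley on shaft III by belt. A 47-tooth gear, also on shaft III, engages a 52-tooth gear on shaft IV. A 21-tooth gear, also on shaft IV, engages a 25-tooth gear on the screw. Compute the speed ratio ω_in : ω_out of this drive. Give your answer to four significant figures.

2.190

Each stage contributes driven/driver: chain 98/32 = 3.0625, belt 19/35 = 0.54286, gear mesh 52/47 = 1.1064, gear mesh 25/21 = 1.1905.
Overall: 3.0625 × 0.54286 × 1.1064 × 1.1905 = 2.1897.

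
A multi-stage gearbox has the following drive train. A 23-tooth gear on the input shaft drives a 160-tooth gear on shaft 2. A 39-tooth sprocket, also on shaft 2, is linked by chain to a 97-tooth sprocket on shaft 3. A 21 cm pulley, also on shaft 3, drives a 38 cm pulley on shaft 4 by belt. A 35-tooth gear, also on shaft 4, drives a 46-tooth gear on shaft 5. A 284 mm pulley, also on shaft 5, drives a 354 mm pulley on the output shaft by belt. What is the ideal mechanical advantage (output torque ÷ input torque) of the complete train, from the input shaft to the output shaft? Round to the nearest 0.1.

Each stage contributes driven/driver: gear mesh 160/23 = 6.9565, chain 97/39 = 2.4872, belt 38/21 = 1.8095, gear mesh 46/35 = 1.3143, belt 354/284 = 1.2465.
Overall: 6.9565 × 2.4872 × 1.8095 × 1.3143 × 1.2465 = 51.291.

51.3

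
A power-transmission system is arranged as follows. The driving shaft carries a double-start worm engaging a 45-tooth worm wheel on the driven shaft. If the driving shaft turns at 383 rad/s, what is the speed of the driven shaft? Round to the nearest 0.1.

the driving shaft → the driven shaft (worm, 45/2): 383 ÷ 22.5 = 17.022 rad/s

17.0 rad/s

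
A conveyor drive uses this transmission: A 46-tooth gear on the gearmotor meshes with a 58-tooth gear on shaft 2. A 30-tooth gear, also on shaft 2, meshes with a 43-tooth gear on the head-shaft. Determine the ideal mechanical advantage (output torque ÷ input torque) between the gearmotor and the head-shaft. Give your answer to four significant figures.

Each stage contributes driven/driver: gear mesh 58/46 = 1.2609, gear mesh 43/30 = 1.4333.
Overall: 1.2609 × 1.4333 = 1.8072.

1.807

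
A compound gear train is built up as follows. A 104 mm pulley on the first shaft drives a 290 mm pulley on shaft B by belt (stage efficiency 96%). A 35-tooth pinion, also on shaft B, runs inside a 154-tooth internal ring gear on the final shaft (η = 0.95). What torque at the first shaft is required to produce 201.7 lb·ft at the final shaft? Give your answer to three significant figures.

Overall ratio R = 2.7885 × 4.4 = 12.269; overall efficiency η = 0.96 × 0.95 = 0.9120.
Input torque = output torque / (R × η) = 201.7 / (12.269 × 0.9120) = 18.026 lb·ft.

18.0 lb·ft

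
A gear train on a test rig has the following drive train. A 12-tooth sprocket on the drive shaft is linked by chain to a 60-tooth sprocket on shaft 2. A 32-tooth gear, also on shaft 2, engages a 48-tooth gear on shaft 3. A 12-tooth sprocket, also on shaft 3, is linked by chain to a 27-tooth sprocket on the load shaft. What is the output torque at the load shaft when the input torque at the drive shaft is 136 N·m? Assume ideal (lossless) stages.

2295 N·m

Chain: ratio = 60/12 = 5; torque at shaft 2 = 136 × 5 = 680 N·m.
Gear mesh: ratio = 48/32 = 1.5; torque at shaft 3 = 680 × 1.5 = 1020 N·m.
Chain: ratio = 27/12 = 2.25; torque at the load shaft = 1020 × 2.25 = 2295 N·m.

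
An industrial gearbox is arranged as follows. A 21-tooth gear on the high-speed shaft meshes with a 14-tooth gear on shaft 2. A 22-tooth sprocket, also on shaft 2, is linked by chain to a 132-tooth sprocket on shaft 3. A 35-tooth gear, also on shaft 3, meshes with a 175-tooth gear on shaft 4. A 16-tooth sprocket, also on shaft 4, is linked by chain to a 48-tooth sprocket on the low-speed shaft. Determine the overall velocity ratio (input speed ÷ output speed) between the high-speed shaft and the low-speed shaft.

Each stage contributes driven/driver: gear mesh 14/21 = 0.66667, chain 132/22 = 6, gear mesh 175/35 = 5, chain 48/16 = 3.
Overall: 0.66667 × 6 × 5 × 3 = 60.

60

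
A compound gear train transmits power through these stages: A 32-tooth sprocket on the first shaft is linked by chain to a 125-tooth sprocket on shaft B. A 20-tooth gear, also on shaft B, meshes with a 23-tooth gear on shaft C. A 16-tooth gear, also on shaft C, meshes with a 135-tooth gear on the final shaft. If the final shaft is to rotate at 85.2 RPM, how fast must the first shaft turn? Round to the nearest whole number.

Overall ratio R = 3.9062 × 1.15 × 8.4375 = 37.903.
Required input speed = output speed × R = 85.2 × 37.903 = 3229.3 RPM.

3229 RPM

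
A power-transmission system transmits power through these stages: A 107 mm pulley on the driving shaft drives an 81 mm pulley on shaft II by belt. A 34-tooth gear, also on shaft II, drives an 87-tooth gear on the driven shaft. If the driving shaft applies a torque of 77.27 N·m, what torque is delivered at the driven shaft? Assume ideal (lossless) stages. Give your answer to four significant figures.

149.7 N·m

After the belt (81/107): 77.27 × 0.75701 = 58.494 N·m
After the gear mesh (87/34): 58.494 × 2.5588 = 149.68 N·m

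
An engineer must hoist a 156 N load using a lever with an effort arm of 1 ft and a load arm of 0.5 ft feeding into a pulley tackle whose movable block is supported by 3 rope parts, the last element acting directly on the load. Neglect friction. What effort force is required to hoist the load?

26 N

Lever MA = effort arm / load arm = 1/0.5 = 2.
Block-and-tackle MA = number of supporting rope parts = 3.
Combined ideal MA = 2 × 3 = 6.
Effort = load / MA = 156 / 6 = 26 N.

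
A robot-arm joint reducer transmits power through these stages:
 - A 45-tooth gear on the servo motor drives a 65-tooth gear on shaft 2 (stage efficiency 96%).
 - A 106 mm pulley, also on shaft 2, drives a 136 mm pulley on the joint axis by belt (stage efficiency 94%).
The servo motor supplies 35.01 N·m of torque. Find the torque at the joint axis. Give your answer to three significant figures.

58.5 N·m

Gear mesh: ratio = 65/45 = 1.4444; torque at shaft 2 = 35.01 × 1.4444 × 0.96 = 48.547 N·m.
Belt: ratio = 136/106 = 1.283; torque at the joint axis = 48.547 × 1.283 × 0.94 = 58.55 N·m.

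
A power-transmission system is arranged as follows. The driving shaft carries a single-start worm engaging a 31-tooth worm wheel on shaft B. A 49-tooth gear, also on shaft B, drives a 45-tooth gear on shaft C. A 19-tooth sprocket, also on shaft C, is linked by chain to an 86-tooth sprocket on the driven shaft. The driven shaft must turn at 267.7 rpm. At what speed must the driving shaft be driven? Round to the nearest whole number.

Overall ratio R = 31 × 0.91837 × 4.5263 = 128.86.
Required input speed = output speed × R = 267.7 × 128.86 = 34496 rpm.

34496 rpm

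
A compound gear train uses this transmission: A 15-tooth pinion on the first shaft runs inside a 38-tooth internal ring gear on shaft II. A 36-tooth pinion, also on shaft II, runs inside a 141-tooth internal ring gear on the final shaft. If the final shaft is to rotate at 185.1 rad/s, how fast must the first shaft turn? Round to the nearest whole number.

1837 rad/s

Overall ratio R = 2.5333 × 3.9167 = 9.9222.
Required input speed = output speed × R = 185.1 × 9.9222 = 1836.6 rad/s.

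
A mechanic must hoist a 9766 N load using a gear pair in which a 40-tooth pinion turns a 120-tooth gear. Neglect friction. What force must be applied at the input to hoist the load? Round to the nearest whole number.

3255 N

Gear pair MA = 120/40 = 3.
Effort = load / MA = 9766 / 3 = 3255.3 N.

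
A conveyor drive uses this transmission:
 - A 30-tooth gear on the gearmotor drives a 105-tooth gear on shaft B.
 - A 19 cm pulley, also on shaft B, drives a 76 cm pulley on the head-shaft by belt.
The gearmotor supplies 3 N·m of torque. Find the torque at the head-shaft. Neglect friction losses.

42 N·m

Gear mesh: ratio = 105/30 = 3.5; torque at shaft B = 3 × 3.5 = 10.5 N·m.
Belt: ratio = 76/19 = 4; torque at the head-shaft = 10.5 × 4 = 42 N·m.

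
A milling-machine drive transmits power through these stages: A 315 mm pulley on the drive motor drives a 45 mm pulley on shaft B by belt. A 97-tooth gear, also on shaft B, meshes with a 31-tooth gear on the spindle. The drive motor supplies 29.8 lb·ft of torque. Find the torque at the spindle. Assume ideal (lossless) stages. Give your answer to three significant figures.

After the belt (45/315): 29.8 × 0.14286 = 4.2571 lb·ft
After the gear mesh (31/97): 4.2571 × 0.31959 = 1.3605 lb·ft

1.36 lb·ft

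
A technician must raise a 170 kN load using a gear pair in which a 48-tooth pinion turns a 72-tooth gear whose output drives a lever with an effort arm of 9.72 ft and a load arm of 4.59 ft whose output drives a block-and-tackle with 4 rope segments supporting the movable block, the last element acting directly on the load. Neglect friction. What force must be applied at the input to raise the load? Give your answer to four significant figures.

13.38 kN

Gear pair MA = 72/48 = 1.5.
Lever MA = effort arm / load arm = 9.72/4.59 = 2.1176.
Block-and-tackle MA = number of supporting rope parts = 4.
Combined ideal MA = 1.5 × 2.1176 × 4 = 12.706.
Effort = load / MA = 170 / 12.706 = 13.38 kN.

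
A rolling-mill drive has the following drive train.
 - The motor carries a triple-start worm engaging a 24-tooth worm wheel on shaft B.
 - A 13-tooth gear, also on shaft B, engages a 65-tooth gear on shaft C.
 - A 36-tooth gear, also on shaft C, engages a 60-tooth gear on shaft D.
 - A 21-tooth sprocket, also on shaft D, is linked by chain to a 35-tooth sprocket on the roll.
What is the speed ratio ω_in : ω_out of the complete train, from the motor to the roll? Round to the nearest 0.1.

111.1

Each stage contributes driven/driver: worm 24/3 = 8, gear mesh 65/13 = 5, gear mesh 60/36 = 1.6667, chain 35/21 = 1.6667.
Overall: 8 × 5 × 1.6667 × 1.6667 = 111.11.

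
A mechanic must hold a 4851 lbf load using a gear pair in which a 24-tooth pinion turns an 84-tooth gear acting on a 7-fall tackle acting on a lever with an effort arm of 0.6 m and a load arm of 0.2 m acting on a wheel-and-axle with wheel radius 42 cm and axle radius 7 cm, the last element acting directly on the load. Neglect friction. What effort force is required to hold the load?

11 lbf

Gear pair MA = 84/24 = 3.5.
Block-and-tackle MA = number of supporting rope parts = 7.
Lever MA = effort arm / load arm = 0.6/0.2 = 3.
Wheel-and-axle MA = R/r = 42/7 = 6.
Combined ideal MA = 3.5 × 7 × 3 × 6 = 441.
Effort = load / MA = 4851 / 441 = 11 lbf.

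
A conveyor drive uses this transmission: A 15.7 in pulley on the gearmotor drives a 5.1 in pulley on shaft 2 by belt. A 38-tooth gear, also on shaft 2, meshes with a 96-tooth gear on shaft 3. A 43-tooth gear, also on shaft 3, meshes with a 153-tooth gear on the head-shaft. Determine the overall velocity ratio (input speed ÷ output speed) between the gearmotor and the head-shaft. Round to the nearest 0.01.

Each stage contributes driven/driver: belt 5.1/15.7 = 0.32484, gear mesh 96/38 = 2.5263, gear mesh 153/43 = 3.5581.
Overall: 0.32484 × 2.5263 × 3.5581 = 2.92.

2.92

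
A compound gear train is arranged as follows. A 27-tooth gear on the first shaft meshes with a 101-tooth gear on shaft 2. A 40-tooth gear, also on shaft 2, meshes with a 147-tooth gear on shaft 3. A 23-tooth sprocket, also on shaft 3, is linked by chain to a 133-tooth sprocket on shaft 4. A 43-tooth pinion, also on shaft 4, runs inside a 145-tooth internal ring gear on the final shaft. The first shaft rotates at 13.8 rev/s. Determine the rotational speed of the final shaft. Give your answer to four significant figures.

gear mesh 101/27 = 3.7407 → 13.8/3.7407 = 3.6891 rev/s
gear mesh 147/40 = 3.675 → 3.6891/3.675 = 1.0038 rev/s
chain 133/23 = 5.7826 → 1.0038/5.7826 = 0.1736 rev/s
internal gear 145/43 = 3.3721 → 0.1736/3.3721 = 0.05148 rev/s

0.05148 rev/s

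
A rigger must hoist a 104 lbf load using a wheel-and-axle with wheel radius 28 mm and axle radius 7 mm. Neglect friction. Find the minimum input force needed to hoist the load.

Wheel-and-axle MA = R/r = 28/7 = 4.
Effort = load / MA = 104 / 4 = 26 lbf.

26 lbf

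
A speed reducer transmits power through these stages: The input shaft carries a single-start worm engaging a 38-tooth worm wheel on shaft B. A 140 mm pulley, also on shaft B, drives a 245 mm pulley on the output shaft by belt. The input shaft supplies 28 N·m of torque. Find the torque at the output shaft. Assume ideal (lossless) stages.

Worm: ratio = 38/1 = 38; torque at shaft B = 28 × 38 = 1064 N·m.
Belt: ratio = 245/140 = 1.75; torque at the output shaft = 1064 × 1.75 = 1862 N·m.

1862 N·m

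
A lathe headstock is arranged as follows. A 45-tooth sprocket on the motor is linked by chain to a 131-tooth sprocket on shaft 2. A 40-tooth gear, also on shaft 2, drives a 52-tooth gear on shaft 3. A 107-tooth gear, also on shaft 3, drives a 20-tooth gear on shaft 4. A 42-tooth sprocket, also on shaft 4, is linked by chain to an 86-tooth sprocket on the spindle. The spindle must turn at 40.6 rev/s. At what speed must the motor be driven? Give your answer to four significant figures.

58.81 rev/s

Overall ratio R = 2.9111 × 1.3 × 0.18692 × 2.0476 = 1.4484.
Required input speed = output speed × R = 40.6 × 1.4484 = 58.806 rev/s.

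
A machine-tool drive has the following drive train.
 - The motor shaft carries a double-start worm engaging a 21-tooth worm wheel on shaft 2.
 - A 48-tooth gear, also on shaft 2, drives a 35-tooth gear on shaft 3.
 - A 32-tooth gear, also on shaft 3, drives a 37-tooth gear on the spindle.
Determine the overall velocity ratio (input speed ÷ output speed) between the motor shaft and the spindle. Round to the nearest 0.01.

Each stage contributes driven/driver: worm 21/2 = 10.5, gear mesh 35/48 = 0.72917, gear mesh 37/32 = 1.1562.
Overall: 10.5 × 0.72917 × 1.1562 = 8.8525.

8.85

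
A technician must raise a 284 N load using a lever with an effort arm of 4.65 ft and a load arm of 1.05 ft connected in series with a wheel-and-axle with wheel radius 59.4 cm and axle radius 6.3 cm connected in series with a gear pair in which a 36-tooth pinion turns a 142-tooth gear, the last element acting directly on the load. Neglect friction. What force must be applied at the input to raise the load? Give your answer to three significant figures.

1.72 N

Lever MA = effort arm / load arm = 4.65/1.05 = 4.4286.
Wheel-and-axle MA = R/r = 59.4/6.3 = 9.4286.
Gear pair MA = 142/36 = 3.9444.
Combined ideal MA = 4.4286 × 9.4286 × 3.9444 = 164.7.
Effort = load / MA = 284 / 164.7 = 1.7243 N.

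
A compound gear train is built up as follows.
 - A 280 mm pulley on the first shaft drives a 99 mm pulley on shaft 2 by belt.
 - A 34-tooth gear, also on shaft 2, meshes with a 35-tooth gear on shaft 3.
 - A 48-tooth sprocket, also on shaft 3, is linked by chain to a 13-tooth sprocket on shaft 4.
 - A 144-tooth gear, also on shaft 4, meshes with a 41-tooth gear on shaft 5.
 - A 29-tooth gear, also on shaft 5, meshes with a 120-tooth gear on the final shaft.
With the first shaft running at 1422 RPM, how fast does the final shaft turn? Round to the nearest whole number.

the first shaft → shaft 2 (belt, 99/280): 1422 ÷ 0.35357 = 4021.8 RPM
shaft 2 → shaft 3 (gear mesh, 35/34): 4021.8 ÷ 1.0294 = 3906.9 RPM
shaft 3 → shaft 4 (chain, 13/48): 3906.9 ÷ 0.27083 = 14426 RPM
shaft 4 → shaft 5 (gear mesh, 41/144): 14426 ÷ 0.28472 = 50665 RPM
shaft 5 → the final shaft (gear mesh, 120/29): 50665 ÷ 4.1379 = 12244 RPM

12244 RPM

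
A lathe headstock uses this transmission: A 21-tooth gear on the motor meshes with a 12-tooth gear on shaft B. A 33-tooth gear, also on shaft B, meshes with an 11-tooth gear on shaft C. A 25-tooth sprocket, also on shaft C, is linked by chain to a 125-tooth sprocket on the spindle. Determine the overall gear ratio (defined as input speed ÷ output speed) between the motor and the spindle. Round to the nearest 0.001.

Each stage contributes driven/driver: gear mesh 12/21 = 0.57143, gear mesh 11/33 = 0.33333, chain 125/25 = 5.
Overall: 0.57143 × 0.33333 × 5 = 0.95238.

0.952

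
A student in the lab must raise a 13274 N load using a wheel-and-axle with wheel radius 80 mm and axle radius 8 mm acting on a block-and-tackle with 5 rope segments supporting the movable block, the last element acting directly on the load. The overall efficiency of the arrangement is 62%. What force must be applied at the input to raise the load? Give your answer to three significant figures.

428 N

Wheel-and-axle MA = R/r = 80/8 = 10.
Block-and-tackle MA = number of supporting rope parts = 5.
Combined ideal MA = 10 × 5 = 50.
Actual MA = 50 × 0.62 = 31.
Effort = load / actual MA = 13274 / 31 = 428.19 N.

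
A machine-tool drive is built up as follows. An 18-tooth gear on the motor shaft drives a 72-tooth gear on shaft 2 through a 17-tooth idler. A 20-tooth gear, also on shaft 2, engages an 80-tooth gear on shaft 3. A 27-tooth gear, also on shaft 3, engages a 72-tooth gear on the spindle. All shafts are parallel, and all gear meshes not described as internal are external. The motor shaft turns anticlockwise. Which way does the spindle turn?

anticlockwise

the motor shaft → shaft 2: driver → idler → driven is 2 external meshes, 2 reversals → CCW.
shaft 2 → shaft 3: external mesh, 1 reversal → CW.
shaft 3 → the spindle: external mesh, 1 reversal → CCW.
4 reversals in total — an even number — so the spindle turns the same way as the motor shaft.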